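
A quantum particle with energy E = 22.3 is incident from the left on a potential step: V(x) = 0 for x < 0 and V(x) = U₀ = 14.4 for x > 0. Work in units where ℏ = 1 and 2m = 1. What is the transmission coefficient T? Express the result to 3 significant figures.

The wavenumbers are k₁ = √(2mE)/ℏ = 4.722 on the left and k₂ = √(2m(E − U₀))/ℏ = 2.811 on the right.
Continuity of ψ and ψ′ at the step yields the reflection amplitude r = (k₁ − k₂)/(k₁ + k₂) = 0.2538; thus R = |r|² = 0.06440, T = 0.9356.

T = 0.936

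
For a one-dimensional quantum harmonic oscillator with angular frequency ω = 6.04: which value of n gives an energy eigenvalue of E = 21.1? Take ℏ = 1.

n = 3

E_n = ℏω(n + ½) ⇒ n = E/(ℏω) − ½ = 21.1/6.04 − 0.5 = 2.993 → n = 3.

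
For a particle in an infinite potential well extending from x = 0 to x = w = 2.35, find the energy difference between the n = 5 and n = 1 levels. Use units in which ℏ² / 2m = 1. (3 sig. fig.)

E_n = n²π²ℏ²/(2mw²), so ΔE = (5² − 1²) π²ℏ²/(2mw²).
ΔE = 24 × π² / (2 × 0.5 × 2.35²) = 42.89.

ΔE = 42.9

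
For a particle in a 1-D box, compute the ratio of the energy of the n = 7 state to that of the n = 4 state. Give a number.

3.0625

E_n = n²π²ℏ²/(2mL²) so the ratio is n₂²/n₁² = 49/16 = 3.0625.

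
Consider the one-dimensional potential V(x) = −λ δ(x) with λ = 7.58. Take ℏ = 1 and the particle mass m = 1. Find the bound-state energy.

E = -28.7

For x ≠ 0 the bound state is ψ ∝ e^{−κ|x|}; integrating the TISE across the delta gives the cusp condition 2κ = 2mλ/ℏ², so κ = 7.580.
Then E = −ℏ²κ²/(2m) = −mλ²/(2ℏ²) = -28.73.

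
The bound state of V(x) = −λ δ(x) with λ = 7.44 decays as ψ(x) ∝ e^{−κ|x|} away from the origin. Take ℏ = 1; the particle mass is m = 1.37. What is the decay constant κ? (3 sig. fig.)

Integrating the TISE across x = 0 gives the cusp condition ψ'(0⁺) − ψ'(0⁻) = −(2mλ/ℏ²)ψ(0).
With ψ ∝ e^{−κ|x|} this yields −2κ = −2mλ/ℏ², so κ = mλ/ℏ² = 10.19.

κ = 10.2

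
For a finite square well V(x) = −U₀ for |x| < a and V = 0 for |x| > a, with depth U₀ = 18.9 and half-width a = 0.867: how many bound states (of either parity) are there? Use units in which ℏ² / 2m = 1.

N = 3

Define the well-strength parameter z₀ = (a/ℏ)√(2mU₀) = 0.867 × √(2·0.5·18.9) = 3.769.
The even/odd transcendental equations gain one root per π/2 in z₀, giving N = 1 + ⌊2z₀/π⌋ = 1 + ⌊2.400⌋ = 3.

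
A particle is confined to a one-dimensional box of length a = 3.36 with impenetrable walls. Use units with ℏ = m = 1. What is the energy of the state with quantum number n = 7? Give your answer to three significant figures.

E = 21.4

The infinite-well eigenfunctions ψ_n = √(2/a) sin(nπx/a) vanish at both walls, giving E_n = n²π²ℏ²/(2ma²).
E_7 = 7² × π² / (2 × 1 × 3.36²) = 21.42.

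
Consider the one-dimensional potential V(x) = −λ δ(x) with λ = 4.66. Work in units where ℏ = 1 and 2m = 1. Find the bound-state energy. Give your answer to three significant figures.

For x ≠ 0 the bound state is ψ ∝ e^{−κ|x|}; integrating the TISE across the delta gives the cusp condition 2κ = 2mλ/ℏ², so κ = 2.330.
Then E = −ℏ²κ²/(2m) = −mλ²/(2ℏ²) = -5.429.

E = -5.43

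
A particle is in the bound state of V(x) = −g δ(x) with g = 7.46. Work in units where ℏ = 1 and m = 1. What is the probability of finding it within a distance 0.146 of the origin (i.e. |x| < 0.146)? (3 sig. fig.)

The normalised bound state is ψ = √κ e^{−κ|x|} with κ = mg/ℏ² = 7.460.
P(|x| < d) = ∫_{−d}^{d} κ e^{−2κ|x|} dx = 1 − e^{−2κd} = 1 − e^{−2.178} = 0.8868.

P = 0.887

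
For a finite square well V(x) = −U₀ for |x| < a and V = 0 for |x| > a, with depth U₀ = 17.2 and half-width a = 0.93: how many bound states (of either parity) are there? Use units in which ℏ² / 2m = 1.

Define the well-strength parameter z₀ = (a/ℏ)√(2mU₀) = 0.93 × √(2·0.5·17.2) = 3.857.
A new bound state (alternating even/odd) appears each time z₀ passes a multiple of π/2, so N = ⌊2z₀/π⌋ + 1 = ⌊2.455⌋ + 1 = 3.

N = 3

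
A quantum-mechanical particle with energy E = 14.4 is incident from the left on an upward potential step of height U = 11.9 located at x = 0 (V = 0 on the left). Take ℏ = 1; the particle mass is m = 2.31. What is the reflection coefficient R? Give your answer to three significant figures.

On each side the TISE gives plane waves with k = √(2m(E − V))/ℏ: k₁ = √(2·2.31·14.4) = 8.156, k₂ = √(2·2.31·2.5) = 3.399.
Matching ψ and ψ′ at x = 0 gives r = (k₁ − k₂)/(k₁ + k₂), so R = r² = 0.1696 and T = 1 − R = 0.8304.

R = 0.170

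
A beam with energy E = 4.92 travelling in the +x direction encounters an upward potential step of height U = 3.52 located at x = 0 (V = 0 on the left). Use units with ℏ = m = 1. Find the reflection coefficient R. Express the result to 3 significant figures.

On each side the TISE gives plane waves with k = √(2m(E − V))/ℏ: k₁ = √(2·1·4.92) = 3.137, k₂ = √(2·1·1.4) = 1.673.
Matching ψ and ψ′ at x = 0 gives r = (k₁ − k₂)/(k₁ + k₂), so R = r² = 0.09257 and T = 1 − R = 0.9074.

R = 0.0926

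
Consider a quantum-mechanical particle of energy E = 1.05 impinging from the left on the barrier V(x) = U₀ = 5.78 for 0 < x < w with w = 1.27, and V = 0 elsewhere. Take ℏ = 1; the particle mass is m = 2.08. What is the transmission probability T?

Since E < U₀ the interior solution is evanescent with decay constant κ = √(2m(U₀ − E))/ℏ = 4.436.
κw = 5.634, sinh(κw) = 139.8.
The exact tunnelling result is T⁻¹ = 1 + U₀² sinh²(κw) / [4E(U₀ − E)] = 32880, so T = 0.0000304.

T = 0.0000304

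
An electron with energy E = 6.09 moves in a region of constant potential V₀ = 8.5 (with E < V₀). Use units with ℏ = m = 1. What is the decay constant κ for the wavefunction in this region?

Since E < V₀ the TISE in this region is ψ'' = κ²ψ with κ = √(2m(V₀ − E))/ℏ.
κ = √(2 × 1 × 2.41) = 2.195.

κ = 2.20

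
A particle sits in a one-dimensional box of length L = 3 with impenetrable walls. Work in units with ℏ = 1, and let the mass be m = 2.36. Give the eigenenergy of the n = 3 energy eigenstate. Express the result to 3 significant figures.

Requiring ψ(0) = ψ(L) = 0 quantises k = nπ/L, hence E_n = ℏ²k²/2m = n²π²ℏ²/(2mL²).
E_3 = 3² × π² / (2 × 2.36 × 3²) = 2.091.

E = 2.09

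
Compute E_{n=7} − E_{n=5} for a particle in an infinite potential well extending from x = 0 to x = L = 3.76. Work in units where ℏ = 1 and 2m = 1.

ΔE = 16.8

E_n = n²π²ℏ²/(2mL²), so ΔE = (7² − 5²) π²ℏ²/(2mL²).
ΔE = 24 × π² / (2 × 0.5 × 3.76²) = 16.75.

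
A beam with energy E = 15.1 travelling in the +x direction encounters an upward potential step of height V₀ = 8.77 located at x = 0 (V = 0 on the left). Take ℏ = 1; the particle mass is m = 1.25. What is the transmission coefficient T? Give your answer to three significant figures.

On each side the TISE gives plane waves with k = √(2m(E − V))/ℏ: k₁ = √(2·1.25·15.1) = 6.144, k₂ = √(2·1.25·6.33) = 3.978.
Matching ψ and ψ′ at x = 0 gives r = (k₁ − k₂)/(k₁ + k₂), so R = r² = 0.04579 and T = 1 − R = 0.9542.

T = 0.954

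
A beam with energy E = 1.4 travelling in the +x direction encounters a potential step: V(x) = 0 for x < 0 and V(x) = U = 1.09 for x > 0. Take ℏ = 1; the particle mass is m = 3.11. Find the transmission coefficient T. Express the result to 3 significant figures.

T = 0.870

On each side the TISE gives plane waves with k = √(2m(E − V))/ℏ: k₁ = √(2·3.11·1.4) = 2.951, k₂ = √(2·3.11·0.31) = 1.389.
Continuity of ψ and ψ′ at the step yields the reflection amplitude r = (k₁ − k₂)/(k₁ + k₂) = 0.3600; thus R = |r|² = 0.1296, T = 0.8704.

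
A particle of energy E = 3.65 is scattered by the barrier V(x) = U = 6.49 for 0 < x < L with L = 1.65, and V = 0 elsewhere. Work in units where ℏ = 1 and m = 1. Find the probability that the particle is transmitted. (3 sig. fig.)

T = 0.00151

Since E < U the interior solution is evanescent with decay constant κ = √(2m(U − E))/ℏ = 2.383.
κL = 3.932, sinh(κL) = 25.50.
The exact tunnelling result is T⁻¹ = 1 + U² sinh²(κL) / [4E(U − E)] = 661.8, so T = 0.00151.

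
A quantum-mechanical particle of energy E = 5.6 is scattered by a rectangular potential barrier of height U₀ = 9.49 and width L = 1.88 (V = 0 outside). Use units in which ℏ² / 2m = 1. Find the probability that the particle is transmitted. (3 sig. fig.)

T = 0.00233

Since E < U₀ the interior solution is evanescent with decay constant κ = √(2m(U₀ − E))/ℏ = 1.972.
κL = 3.708, sinh(κL) = 20.37.
The exact tunnelling result is T⁻¹ = 1 + U₀² sinh²(κL) / [4E(U₀ − E)] = 430.0, so T = 0.00233.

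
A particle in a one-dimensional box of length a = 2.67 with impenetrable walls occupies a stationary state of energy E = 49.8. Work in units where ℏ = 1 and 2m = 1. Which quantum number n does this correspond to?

For an infinite well E_n = n²π²ℏ²/(2ma²), so n = (a/πℏ)√(2mE).
n = (2.67/π) × √(2 × 0.5 × 49.8) = 5.998 → n = 6.

n = 6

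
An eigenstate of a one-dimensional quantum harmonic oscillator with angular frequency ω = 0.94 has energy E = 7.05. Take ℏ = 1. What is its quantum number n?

E_n = ℏω(n + ½) ⇒ n = E/(ℏω) − ½ = 7.05/0.94 − 0.5 = 7.000 → n = 7.

n = 7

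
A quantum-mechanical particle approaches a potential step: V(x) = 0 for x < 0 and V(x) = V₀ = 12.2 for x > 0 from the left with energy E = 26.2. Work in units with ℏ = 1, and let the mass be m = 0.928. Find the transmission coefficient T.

On each side the TISE gives plane waves with k = √(2m(E − V))/ℏ: k₁ = √(2·0.928·26.2) = 6.973, k₂ = √(2·0.928·14) = 5.097.
Matching ψ and ψ′ at x = 0 gives r = (k₁ − k₂)/(k₁ + k₂), so R = r² = 0.02415 and T = 1 − R = 0.9758.

T = 0.976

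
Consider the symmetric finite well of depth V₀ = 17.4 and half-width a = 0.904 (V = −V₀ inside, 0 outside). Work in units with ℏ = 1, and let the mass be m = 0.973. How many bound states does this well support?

N = 4

The dimensionless depth is z₀ = a√(2mV₀)/ℏ = 0.904 × √(33.86) = 5.260.
The even/odd transcendental equations gain one root per π/2 in z₀, giving N = 1 + ⌊2z₀/π⌋ = 1 + ⌊3.349⌋ = 4.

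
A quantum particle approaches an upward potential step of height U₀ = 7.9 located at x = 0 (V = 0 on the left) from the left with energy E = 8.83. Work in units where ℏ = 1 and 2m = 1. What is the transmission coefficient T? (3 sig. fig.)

The wavenumbers are k₁ = √(2mE)/ℏ = 2.972 on the left and k₂ = √(2m(E − U₀))/ℏ = 0.9644 on the right.
Matching ψ and ψ′ at x = 0 gives r = (k₁ − k₂)/(k₁ + k₂), so R = r² = 0.2601 and T = 1 − R = 0.7399.

T = 0.740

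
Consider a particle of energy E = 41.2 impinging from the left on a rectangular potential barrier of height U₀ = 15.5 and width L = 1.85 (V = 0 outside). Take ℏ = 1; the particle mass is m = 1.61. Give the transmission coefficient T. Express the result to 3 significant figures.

E > U₀: inside the barrier k₂ = √(2m(E − U₀))/ℏ = 9.097, k₂L = 16.83.
Matching at both interfaces gives T⁻¹ = 1 + U₀² sin²(k₂L) / [4E(E − U₀)] = 1.046, hence T = 0.956.

T = 0.956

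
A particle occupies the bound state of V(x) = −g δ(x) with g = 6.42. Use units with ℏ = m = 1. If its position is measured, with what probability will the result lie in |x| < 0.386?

P = 0.993

The normalised bound state is ψ = √κ e^{−κ|x|} with κ = mg/ℏ² = 6.420.
P(|x| < d) = ∫_{−d}^{d} κ e^{−2κ|x|} dx = 1 − e^{−2κd} = 1 − e^{−4.956} = 0.9930.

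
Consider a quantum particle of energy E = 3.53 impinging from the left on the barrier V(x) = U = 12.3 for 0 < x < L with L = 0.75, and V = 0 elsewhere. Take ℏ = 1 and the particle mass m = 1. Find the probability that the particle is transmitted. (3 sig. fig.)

E < U: inside the barrier ψ ∝ e^{±κx} with κ = √(2m(U − E))/ℏ = 4.188.
κL = 3.141, sinh(κL) = 11.54.
Matching ψ, ψ′ at both faces gives T = [1 + U² sinh²(κL) / (4E(U − E))]⁻¹ = 1/163.8 = 0.00611.

T = 0.00611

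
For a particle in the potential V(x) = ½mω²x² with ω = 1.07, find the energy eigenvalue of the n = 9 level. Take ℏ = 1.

E = 10.2

The oscillator eigenvalues are E_n = ℏω(n + ½), so E_9 = 1.07 × 9.5 = 10.17.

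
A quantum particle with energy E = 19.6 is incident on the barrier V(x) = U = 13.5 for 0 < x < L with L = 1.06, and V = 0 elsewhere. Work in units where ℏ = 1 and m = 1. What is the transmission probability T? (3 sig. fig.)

Above the barrier the interior wavenumber is k₂ = √(2m(E − U))/ℏ = 3.493, giving phase k₂L = 3.702.
T = [1 + U² sin²(k₂L) / (4E(E − U))]⁻¹ = 1/1.108 = 0.903.

T = 0.903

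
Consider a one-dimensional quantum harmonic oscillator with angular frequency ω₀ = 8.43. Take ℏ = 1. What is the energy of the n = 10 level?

E = 88.5

Using E_n = (n + ½)ℏω₀: E_10 = 10.5 × 8.43 = 88.52.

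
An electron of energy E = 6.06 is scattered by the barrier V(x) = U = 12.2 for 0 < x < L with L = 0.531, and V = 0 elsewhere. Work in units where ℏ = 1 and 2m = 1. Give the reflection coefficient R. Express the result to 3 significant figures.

E < U: inside the barrier ψ ∝ e^{±κx} with κ = √(2m(U − E))/ℏ = 2.478.
κL = 1.316, sinh(κL) = 1.730.
Matching ψ, ψ′ at both faces gives T = [1 + U² sinh²(κL) / (4E(U − E))]⁻¹ = 1/3.992 = 0.251.
R = 1 − T = 0.749.

R = 0.749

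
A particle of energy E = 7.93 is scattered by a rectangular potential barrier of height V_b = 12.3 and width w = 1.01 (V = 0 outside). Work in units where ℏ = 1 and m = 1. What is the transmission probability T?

E < V_b: inside the barrier ψ ∝ e^{±κx} with κ = √(2m(V_b − E))/ℏ = 2.956.
κw = 2.986, sinh(κw) = 9.877.
The exact tunnelling result is T⁻¹ = 1 + V_b² sinh²(κw) / [4E(V_b − E)] = 107.5, so T = 0.00930.

T = 0.00930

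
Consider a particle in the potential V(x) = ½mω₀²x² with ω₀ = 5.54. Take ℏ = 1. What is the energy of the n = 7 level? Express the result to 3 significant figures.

E = 41.6

The oscillator eigenvalues are E_n = ℏω₀(n + ½), so E_7 = 5.54 × 7.5 = 41.55.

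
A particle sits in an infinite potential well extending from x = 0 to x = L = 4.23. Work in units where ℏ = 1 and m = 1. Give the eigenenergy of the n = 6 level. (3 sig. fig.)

E = 9.93

The infinite-well eigenfunctions ψ_n = √(2/L) sin(nπx/L) vanish at both walls, giving E_n = n²π²ℏ²/(2mL²).
E_6 = 6² × π² / (2 × 1 × 4.23²) = 9.929.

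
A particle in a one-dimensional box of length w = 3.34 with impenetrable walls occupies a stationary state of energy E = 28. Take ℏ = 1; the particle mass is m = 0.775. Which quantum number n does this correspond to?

From E_n = n²π²ℏ²/(2mw²) invert to n = √(2mw²E)/(πℏ).
n = (3.34/π) × √(2 × 0.775 × 28) = 7.004 → n = 7.

n = 7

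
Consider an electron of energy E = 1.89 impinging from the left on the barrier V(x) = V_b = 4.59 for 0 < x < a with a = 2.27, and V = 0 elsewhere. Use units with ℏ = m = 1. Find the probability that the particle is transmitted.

E < V_b: inside the barrier ψ ∝ e^{±κx} with κ = √(2m(V_b − E))/ℏ = 2.324.
κa = 5.275, sinh(κa) = 97.69.
Matching ψ, ψ′ at both faces gives T = [1 + V_b² sinh²(κa) / (4E(V_b − E))]⁻¹ = 1/9852 = 0.000102.

T = 0.000102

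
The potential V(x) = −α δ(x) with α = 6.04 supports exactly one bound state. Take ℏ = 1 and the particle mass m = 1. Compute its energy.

E = -18.2

For x ≠ 0 the bound state is ψ ∝ e^{−κ|x|}; integrating the TISE across the delta gives the cusp condition 2κ = 2mα/ℏ², so κ = 6.040.
Then E = −ℏ²κ²/(2m) = −mα²/(2ℏ²) = -18.24.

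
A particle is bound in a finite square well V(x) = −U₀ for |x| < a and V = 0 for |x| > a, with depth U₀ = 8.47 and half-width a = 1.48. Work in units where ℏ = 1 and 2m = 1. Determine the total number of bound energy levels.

N = 3

Define the well-strength parameter z₀ = (a/ℏ)√(2mU₀) = 1.48 × √(2·0.5·8.47) = 4.307.
The even/odd transcendental equations gain one root per π/2 in z₀, giving N = 1 + ⌊2z₀/π⌋ = 1 + ⌊2.742⌋ = 3.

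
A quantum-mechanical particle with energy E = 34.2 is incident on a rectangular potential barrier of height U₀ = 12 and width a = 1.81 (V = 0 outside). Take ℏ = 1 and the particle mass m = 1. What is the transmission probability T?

Above the barrier the interior wavenumber is k₂ = √(2m(E − U₀))/ℏ = 6.663, giving phase k₂a = 12.06.
T = [1 + U₀² sin²(k₂a) / (4E(E − U₀))]⁻¹ = 1/1.011 = 0.989.

T = 0.989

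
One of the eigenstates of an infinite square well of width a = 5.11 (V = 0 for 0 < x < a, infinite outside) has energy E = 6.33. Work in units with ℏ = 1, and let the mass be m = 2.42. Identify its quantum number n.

n = 9

For an infinite well E_n = n²π²ℏ²/(2ma²), so n = (a/πℏ)√(2mE).
n = (5.11/π) × √(2 × 2.42 × 6.33) = 9.003 → n = 9.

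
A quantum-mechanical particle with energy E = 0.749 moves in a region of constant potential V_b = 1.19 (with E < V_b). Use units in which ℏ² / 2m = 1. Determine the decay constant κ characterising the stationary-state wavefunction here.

Since E < V_b the TISE in this region is ψ'' = κ²ψ with κ = √(2m(V_b − E))/ℏ.
κ = √(2 × 0.5 × 0.441) = 0.6641.

κ = 0.664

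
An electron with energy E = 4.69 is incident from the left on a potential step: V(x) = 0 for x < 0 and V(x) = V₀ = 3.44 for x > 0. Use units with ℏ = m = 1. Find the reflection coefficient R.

The wavenumbers are k₁ = √(2mE)/ℏ = 3.063 on the left and k₂ = √(2m(E − V₀))/ℏ = 1.581 on the right.
Matching ψ and ψ′ at x = 0 gives r = (k₁ − k₂)/(k₁ + k₂), so R = r² = 0.1018 and T = 1 − R = 0.8982.

R = 0.102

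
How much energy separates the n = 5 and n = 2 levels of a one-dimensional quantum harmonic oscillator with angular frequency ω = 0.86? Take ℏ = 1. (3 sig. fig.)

E_n = ℏω(n + ½), so ΔE = (5 − 2) ℏω = 3 × 0.86 = 2.580.

ΔE = 2.58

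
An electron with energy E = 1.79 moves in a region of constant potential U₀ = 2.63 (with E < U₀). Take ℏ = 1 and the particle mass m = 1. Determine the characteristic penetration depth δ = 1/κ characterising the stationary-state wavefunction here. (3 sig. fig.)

δ = 0.772

Since E < U₀ the TISE in this region is ψ'' = κ²ψ with κ = √(2m(U₀ − E))/ℏ.
κ = √(2 × 1 × 0.84) = 1.296. The penetration depth is δ = 1/κ = 0.772.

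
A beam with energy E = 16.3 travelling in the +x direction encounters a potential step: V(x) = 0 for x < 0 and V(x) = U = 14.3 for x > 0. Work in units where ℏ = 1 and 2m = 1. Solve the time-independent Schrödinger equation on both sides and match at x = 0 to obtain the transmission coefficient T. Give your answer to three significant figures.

The wavenumbers are k₁ = √(2mE)/ℏ = 4.037 on the left and k₂ = √(2m(E − U))/ℏ = 1.414 on the right.
Continuity of ψ and ψ′ at the step yields the reflection amplitude r = (k₁ − k₂)/(k₁ + k₂) = 0.4812; thus R = |r|² = 0.2315, T = 0.7685.

T = 0.768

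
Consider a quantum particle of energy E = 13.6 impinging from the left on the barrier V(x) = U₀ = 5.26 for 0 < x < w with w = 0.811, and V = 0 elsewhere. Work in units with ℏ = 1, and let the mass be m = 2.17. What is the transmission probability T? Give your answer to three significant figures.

Above the barrier the interior wavenumber is k₂ = √(2m(E − U₀))/ℏ = 6.016, giving phase k₂w = 4.879.
T = [1 + U₀² sin²(k₂w) / (4E(E − U₀))]⁻¹ = 1/1.059 = 0.944.

T = 0.944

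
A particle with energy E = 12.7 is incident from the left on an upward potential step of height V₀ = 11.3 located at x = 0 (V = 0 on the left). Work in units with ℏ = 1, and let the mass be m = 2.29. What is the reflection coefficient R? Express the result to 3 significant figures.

On each side the TISE gives plane waves with k = √(2m(E − V))/ℏ: k₁ = √(2·2.29·12.7) = 7.627, k₂ = √(2·2.29·1.4) = 2.532.
Matching ψ and ψ′ at x = 0 gives r = (k₁ − k₂)/(k₁ + k₂), so R = r² = 0.2515 and T = 1 − R = 0.7485.

R = 0.251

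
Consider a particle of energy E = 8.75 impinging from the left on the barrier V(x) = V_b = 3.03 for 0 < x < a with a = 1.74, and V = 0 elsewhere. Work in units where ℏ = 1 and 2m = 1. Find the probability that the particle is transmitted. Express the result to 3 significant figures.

Above the barrier the interior wavenumber is k₂ = √(2m(E − V_b))/ℏ = 2.392, giving phase k₂a = 4.161.
Matching at both interfaces gives T⁻¹ = 1 + V_b² sin²(k₂a) / [4E(E − V_b)] = 1.033, hence T = 0.968.

T = 0.968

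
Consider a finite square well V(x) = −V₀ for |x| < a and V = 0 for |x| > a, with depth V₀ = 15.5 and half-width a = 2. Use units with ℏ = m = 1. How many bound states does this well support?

The dimensionless depth is z₀ = a√(2mV₀)/ℏ = 2 × √(31.00) = 11.14.
A new bound state (alternating even/odd) appears each time z₀ passes a multiple of π/2, so N = ⌊2z₀/π⌋ + 1 = ⌊7.089⌋ + 1 = 8.

N = 8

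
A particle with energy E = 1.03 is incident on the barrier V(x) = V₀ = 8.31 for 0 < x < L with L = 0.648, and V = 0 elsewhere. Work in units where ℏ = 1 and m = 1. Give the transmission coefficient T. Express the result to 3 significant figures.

E < V₀: inside the barrier ψ ∝ e^{±κx} with κ = √(2m(V₀ − E))/ℏ = 3.816.
κL = 2.473, sinh(κL) = 5.884.
Matching ψ, ψ′ at both faces gives T = [1 + V₀² sinh²(κL) / (4E(V₀ − E))]⁻¹ = 1/80.72 = 0.0124.

T = 0.0124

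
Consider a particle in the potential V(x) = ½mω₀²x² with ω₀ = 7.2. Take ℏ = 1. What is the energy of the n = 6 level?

The oscillator eigenvalues are E_n = ℏω₀(n + ½), so E_6 = 7.2 × 6.5 = 46.80.

E = 46.8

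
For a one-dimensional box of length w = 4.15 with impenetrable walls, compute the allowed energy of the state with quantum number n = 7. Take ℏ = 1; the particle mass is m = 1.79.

The infinite-well eigenfunctions ψ_n = √(2/w) sin(nπx/w) vanish at both walls, giving E_n = n²π²ℏ²/(2mw²).
E_7 = 7² × π² / (2 × 1.79 × 4.15²) = 7.844.

E = 7.84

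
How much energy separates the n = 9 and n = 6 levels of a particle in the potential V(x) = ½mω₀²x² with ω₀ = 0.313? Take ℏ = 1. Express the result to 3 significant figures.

E_n = ℏω₀(n + ½), so ΔE = (9 − 6) ℏω₀ = 3 × 0.313 = 0.9390.

ΔE = 0.939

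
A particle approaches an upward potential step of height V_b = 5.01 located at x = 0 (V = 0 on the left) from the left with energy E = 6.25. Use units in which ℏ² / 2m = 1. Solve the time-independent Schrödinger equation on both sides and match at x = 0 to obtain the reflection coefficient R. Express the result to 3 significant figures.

The wavenumbers are k₁ = √(2mE)/ℏ = 2.500 on the left and k₂ = √(2m(E − V_b))/ℏ = 1.114 on the right.
Matching ψ and ψ′ at x = 0 gives r = (k₁ − k₂)/(k₁ + k₂), so R = r² = 0.1472 and T = 1 − R = 0.8528.

R = 0.147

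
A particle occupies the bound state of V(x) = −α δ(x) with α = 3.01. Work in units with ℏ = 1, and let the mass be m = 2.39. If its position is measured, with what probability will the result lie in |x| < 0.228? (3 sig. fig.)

The normalised bound state is ψ = √κ e^{−κ|x|} with κ = mα/ℏ² = 7.194.
P(|x| < d) = ∫_{−d}^{d} κ e^{−2κ|x|} dx = 1 − e^{−2κd} = 1 − e^{−3.280} = 0.9624.

P = 0.962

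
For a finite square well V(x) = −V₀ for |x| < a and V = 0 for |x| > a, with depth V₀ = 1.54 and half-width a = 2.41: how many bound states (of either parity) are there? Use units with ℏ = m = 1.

N = 3

The dimensionless depth is z₀ = a√(2mV₀)/ℏ = 2.41 × √(3.080) = 4.230.
The even/odd transcendental equations gain one root per π/2 in z₀, giving N = 1 + ⌊2z₀/π⌋ = 1 + ⌊2.693⌋ = 3.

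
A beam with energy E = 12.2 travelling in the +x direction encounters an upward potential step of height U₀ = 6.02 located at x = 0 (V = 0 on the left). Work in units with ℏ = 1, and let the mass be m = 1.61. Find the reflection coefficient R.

R = 0.0284

On each side the TISE gives plane waves with k = √(2m(E − V))/ℏ: k₁ = √(2·1.61·12.2) = 6.268, k₂ = √(2·1.61·6.18) = 4.461.
Matching ψ and ψ′ at x = 0 gives r = (k₁ − k₂)/(k₁ + k₂), so R = r² = 0.02836 and T = 1 − R = 0.9716.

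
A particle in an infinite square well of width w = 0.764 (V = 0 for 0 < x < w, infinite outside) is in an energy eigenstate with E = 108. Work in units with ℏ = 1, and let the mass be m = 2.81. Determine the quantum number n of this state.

From E_n = n²π²ℏ²/(2mw²) invert to n = √(2mw²E)/(πℏ).
n = (0.764/π) × √(2 × 2.81 × 108) = 5.991 → n = 6.

n = 6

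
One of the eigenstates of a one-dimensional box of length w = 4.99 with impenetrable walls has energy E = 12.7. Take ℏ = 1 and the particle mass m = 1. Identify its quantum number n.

From E_n = n²π²ℏ²/(2mw²) invert to n = √(2mw²E)/(πℏ).
n = (4.99/π) × √(2 × 1 × 12.7) = 8.005 → n = 8.

n = 8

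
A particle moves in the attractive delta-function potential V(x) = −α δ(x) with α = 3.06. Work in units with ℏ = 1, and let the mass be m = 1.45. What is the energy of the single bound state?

E = -6.79

For x ≠ 0 the bound state is ψ ∝ e^{−κ|x|}; integrating the TISE across the delta gives the cusp condition 2κ = 2mα/ℏ², so κ = 4.437.
Then E = −ℏ²κ²/(2m) = −mα²/(2ℏ²) = -6.789.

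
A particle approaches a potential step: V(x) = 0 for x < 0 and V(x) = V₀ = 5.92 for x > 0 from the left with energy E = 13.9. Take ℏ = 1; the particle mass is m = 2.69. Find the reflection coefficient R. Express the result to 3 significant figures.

On each side the TISE gives plane waves with k = √(2m(E − V))/ℏ: k₁ = √(2·2.69·13.9) = 8.648, k₂ = √(2·2.69·7.98) = 6.552.
Matching ψ and ψ′ at x = 0 gives r = (k₁ − k₂)/(k₁ + k₂), so R = r² = 0.01900 and T = 1 − R = 0.9810.

R = 0.0190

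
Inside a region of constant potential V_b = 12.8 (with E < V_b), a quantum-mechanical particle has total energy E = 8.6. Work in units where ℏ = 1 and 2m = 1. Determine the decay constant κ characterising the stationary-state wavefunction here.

κ = 2.05

Since E < V_b the TISE in this region is ψ'' = κ²ψ with κ = √(2m(V_b − E))/ℏ.
κ = √(2 × 0.5 × 4.2) = 2.049.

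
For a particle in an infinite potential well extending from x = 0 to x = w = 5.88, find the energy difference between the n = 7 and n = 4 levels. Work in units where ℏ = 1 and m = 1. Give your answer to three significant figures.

E_n = n²π²ℏ²/(2mw²), so ΔE = (7² − 4²) π²ℏ²/(2mw²).
ΔE = 33 × π² / (2 × 1 × 5.88²) = 4.710.

ΔE = 4.71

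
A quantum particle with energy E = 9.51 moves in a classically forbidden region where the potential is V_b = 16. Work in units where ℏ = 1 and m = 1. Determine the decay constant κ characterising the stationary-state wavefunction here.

κ = 3.60

Since E < V_b the TISE in this region is ψ'' = κ²ψ with κ = √(2m(V_b − E))/ℏ.
κ = √(2 × 1 × 6.49) = 3.603.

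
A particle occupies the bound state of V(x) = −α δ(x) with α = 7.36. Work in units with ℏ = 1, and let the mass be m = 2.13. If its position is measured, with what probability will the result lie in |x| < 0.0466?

The normalised bound state is ψ = √κ e^{−κ|x|} with κ = mα/ℏ² = 15.68.
P(|x| < d) = ∫_{−d}^{d} κ e^{−2κ|x|} dx = 1 − e^{−2κd} = 1 − e^{−1.461} = 0.7680.

P = 0.768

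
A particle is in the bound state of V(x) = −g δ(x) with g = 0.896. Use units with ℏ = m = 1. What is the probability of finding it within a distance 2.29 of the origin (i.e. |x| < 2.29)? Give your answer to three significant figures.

The normalised bound state is ψ = √κ e^{−κ|x|} with κ = mg/ℏ² = 0.8960.
P(|x| < d) = ∫_{−d}^{d} κ e^{−2κ|x|} dx = 1 − e^{−2κd} = 1 − e^{−4.104} = 0.9835.

P = 0.983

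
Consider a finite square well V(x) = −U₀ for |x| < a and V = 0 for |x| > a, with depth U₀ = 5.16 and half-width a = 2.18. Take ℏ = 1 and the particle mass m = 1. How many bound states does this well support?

N = 5

The dimensionless depth is z₀ = a√(2mU₀)/ℏ = 2.18 × √(10.32) = 7.003.
A new bound state (alternating even/odd) appears each time z₀ passes a multiple of π/2, so N = ⌊2z₀/π⌋ + 1 = ⌊4.458⌋ + 1 = 5.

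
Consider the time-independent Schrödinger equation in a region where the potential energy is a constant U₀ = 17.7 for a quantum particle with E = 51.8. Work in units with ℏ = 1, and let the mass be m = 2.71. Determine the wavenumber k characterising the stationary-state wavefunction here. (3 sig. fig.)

With E > U₀ the solution is oscillatory, ψ ∝ e^{±ikx} with k = √(2m(E − U₀))/ℏ.
k = √(2 × 2.71 × 34.1) = 13.59.

k = 13.6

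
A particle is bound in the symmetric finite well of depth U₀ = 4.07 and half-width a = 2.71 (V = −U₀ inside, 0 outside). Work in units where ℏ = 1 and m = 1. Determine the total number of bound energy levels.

N = 5

The dimensionless depth is z₀ = a√(2mU₀)/ℏ = 2.71 × √(8.140) = 7.732.
The even/odd transcendental equations gain one root per π/2 in z₀, giving N = 1 + ⌊2z₀/π⌋ = 1 + ⌊4.922⌋ = 5.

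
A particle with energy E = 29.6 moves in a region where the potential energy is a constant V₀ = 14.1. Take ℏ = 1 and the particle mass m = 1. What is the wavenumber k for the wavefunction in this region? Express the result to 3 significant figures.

k = 5.57

With E > V₀ the solution is oscillatory, ψ ∝ e^{±ikx} with k = √(2m(E − V₀))/ℏ.
k = √(2 × 1 × 15.5) = 5.568.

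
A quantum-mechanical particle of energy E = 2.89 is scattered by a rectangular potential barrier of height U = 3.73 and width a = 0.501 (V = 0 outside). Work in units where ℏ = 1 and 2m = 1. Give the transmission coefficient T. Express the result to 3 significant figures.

E < U: inside the barrier ψ ∝ e^{±κx} with κ = √(2m(U − E))/ℏ = 0.9165.
κa = 0.4592, sinh(κa) = 0.4755.
The exact tunnelling result is T⁻¹ = 1 + U² sinh²(κa) / [4E(U − E)] = 1.324, so T = 0.755.

T = 0.755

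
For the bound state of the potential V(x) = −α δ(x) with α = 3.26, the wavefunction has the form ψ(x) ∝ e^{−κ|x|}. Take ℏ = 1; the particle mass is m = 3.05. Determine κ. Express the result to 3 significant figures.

κ = 9.94

Integrate −(ℏ²/2m)ψ'' − αδ(x)ψ = Eψ from −ε to +ε: the ψ'' term gives ψ'(0⁺) − ψ'(0⁻) and the δ term gives −(2mα/ℏ²)ψ(0).
With ψ ∝ e^{−κ|x|} this yields −2κ = −2mα/ℏ², so κ = mα/ℏ² = 9.943.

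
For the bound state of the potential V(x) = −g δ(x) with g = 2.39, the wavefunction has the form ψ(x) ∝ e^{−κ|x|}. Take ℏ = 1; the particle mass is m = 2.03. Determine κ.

Integrating the TISE across x = 0 gives the cusp condition ψ'(0⁺) − ψ'(0⁻) = −(2mg/ℏ²)ψ(0).
With ψ ∝ e^{−κ|x|} this yields −2κ = −2mg/ℏ², so κ = mg/ℏ² = 4.852.

κ = 4.85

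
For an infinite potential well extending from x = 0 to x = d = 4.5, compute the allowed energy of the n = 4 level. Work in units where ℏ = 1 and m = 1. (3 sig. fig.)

Requiring ψ(0) = ψ(d) = 0 quantises k = nπ/d, hence E_n = ℏ²k²/2m = n²π²ℏ²/(2md²).
E_4 = 4² × π² / (2 × 1 × 4.5²) = 3.899.

E = 3.90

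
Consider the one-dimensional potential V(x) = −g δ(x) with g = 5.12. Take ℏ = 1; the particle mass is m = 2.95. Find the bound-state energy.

E = -38.7

For x ≠ 0 the bound state is ψ ∝ e^{−κ|x|}; integrating the TISE across the delta gives the cusp condition 2κ = 2mg/ℏ², so κ = 15.10.
Then E = −ℏ²κ²/(2m) = −mg²/(2ℏ²) = -38.67.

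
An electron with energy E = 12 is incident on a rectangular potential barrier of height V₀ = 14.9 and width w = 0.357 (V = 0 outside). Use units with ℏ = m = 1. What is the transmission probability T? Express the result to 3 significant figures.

Since E < V₀ the interior solution is evanescent with decay constant κ = √(2m(V₀ − E))/ℏ = 2.408.
κw = 0.8598, sinh(κw) = 0.9697.
The exact tunnelling result is T⁻¹ = 1 + V₀² sinh²(κw) / [4E(V₀ − E)] = 2.500, so T = 0.400.

T = 0.400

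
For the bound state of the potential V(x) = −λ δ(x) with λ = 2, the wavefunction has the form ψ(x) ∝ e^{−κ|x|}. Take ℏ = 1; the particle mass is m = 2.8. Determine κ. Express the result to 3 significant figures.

κ = 5.60

Integrate −(ℏ²/2m)ψ'' − λδ(x)ψ = Eψ from −ε to +ε: the ψ'' term gives ψ'(0⁺) − ψ'(0⁻) and the δ term gives −(2mλ/ℏ²)ψ(0).
With ψ ∝ e^{−κ|x|} this yields −2κ = −2mλ/ℏ², so κ = mλ/ℏ² = 5.600.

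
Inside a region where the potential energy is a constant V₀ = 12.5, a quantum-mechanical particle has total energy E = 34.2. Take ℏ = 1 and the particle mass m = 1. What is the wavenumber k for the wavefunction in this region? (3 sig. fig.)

With E > V₀ the solution is oscillatory, ψ ∝ e^{±ikx} with k = √(2m(E − V₀))/ℏ.
k = √(2 × 1 × 21.7) = 6.588.

k = 6.59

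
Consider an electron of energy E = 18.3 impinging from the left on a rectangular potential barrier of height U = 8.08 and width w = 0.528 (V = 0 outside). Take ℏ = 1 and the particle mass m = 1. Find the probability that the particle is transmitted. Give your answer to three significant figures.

E > U: inside the barrier k₂ = √(2m(E − U))/ℏ = 4.521, k₂w = 2.387.
T = [1 + U² sin²(k₂w) / (4E(E − U))]⁻¹ = 1/1.041 = 0.961.

T = 0.961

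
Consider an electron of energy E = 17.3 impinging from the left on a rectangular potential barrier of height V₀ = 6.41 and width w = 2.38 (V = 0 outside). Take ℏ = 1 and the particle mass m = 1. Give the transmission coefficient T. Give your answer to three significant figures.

T = 0.949

Above the barrier the interior wavenumber is k₂ = √(2m(E − V₀))/ℏ = 4.667, giving phase k₂w = 11.11.
T = [1 + V₀² sin²(k₂w) / (4E(E − V₀))]⁻¹ = 1/1.054 = 0.949.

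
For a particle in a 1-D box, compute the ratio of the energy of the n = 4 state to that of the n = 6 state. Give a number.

Since E_n ∝ n², the ratio is (4/6)² = 0.444444.

0.444444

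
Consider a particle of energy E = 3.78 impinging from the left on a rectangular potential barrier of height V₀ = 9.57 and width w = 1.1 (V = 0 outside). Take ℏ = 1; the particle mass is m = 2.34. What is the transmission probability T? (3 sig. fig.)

T = 0.0000406

E < V₀: inside the barrier ψ ∝ e^{±κx} with κ = √(2m(V₀ − E))/ℏ = 5.205.
κw = 5.726, sinh(κw) = 153.4.
Matching ψ, ψ′ at both faces gives T = [1 + V₀² sinh²(κw) / (4E(V₀ − E))]⁻¹ = 1/24610 = 0.0000406.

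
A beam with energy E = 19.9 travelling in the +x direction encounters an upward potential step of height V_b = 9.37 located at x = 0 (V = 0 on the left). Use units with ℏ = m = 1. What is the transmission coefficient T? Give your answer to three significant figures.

The wavenumbers are k₁ = √(2mE)/ℏ = 6.309 on the left and k₂ = √(2m(E − V_b))/ℏ = 4.589 on the right.
Continuity of ψ and ψ′ at the step yields the reflection amplitude r = (k₁ − k₂)/(k₁ + k₂) = 0.1578; thus R = |r|² = 0.02490, T = 0.9751.

T = 0.975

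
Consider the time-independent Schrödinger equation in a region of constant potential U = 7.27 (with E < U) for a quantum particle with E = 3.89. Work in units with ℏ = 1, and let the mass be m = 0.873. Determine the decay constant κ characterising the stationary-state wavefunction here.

κ = 2.43

Since E < U the TISE in this region is ψ'' = κ²ψ with κ = √(2m(U − E))/ℏ.
κ = √(2 × 0.873 × 3.38) = 2.429.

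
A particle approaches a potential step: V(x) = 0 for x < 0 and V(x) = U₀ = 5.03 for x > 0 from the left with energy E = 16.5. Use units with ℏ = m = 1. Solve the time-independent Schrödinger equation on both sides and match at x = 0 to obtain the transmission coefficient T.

The wavenumbers are k₁ = √(2mE)/ℏ = 5.745 on the left and k₂ = √(2m(E − U₀))/ℏ = 4.790 on the right.
Matching ψ and ψ′ at x = 0 gives r = (k₁ − k₂)/(k₁ + k₂), so R = r² = 0.008219 and T = 1 − R = 0.9918.

T = 0.992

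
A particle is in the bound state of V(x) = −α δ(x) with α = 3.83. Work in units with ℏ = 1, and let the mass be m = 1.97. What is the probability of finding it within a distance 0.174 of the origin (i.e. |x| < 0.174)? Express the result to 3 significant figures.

The normalised bound state is ψ = √κ e^{−κ|x|} with κ = mα/ℏ² = 7.545.
P(|x| < d) = ∫_{−d}^{d} κ e^{−2κ|x|} dx = 1 − e^{−2κd} = 1 − e^{−2.626} = 0.9276.

P = 0.928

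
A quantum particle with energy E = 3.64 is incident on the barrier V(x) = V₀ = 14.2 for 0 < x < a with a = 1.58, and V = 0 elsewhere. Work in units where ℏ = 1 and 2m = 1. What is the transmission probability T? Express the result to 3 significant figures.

T = 0.000106

Since E < V₀ the interior solution is evanescent with decay constant κ = √(2m(V₀ − E))/ℏ = 3.250.
κa = 5.134, sinh(κa) = 84.88.
Matching ψ, ψ′ at both faces gives T = [1 + V₀² sinh²(κa) / (4E(V₀ − E))]⁻¹ = 1/9449 = 0.000106.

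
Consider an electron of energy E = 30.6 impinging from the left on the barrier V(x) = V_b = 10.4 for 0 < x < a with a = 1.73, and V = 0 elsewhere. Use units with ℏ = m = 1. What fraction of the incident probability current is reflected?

R = 0.0419

Above the barrier the interior wavenumber is k₂ = √(2m(E − V_b))/ℏ = 6.356, giving phase k₂a = 11.00.
Matching at both interfaces gives T⁻¹ = 1 + V_b² sin²(k₂a) / [4E(E − V_b)] = 1.044, hence T = 0.958.
R = 1 − T = 0.0419.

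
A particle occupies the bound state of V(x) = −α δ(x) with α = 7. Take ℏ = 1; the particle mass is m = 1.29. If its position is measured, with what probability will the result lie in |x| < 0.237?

The normalised bound state is ψ = √κ e^{−κ|x|} with κ = mα/ℏ² = 9.030.
P(|x| < d) = ∫_{−d}^{d} κ e^{−2κ|x|} dx = 1 − e^{−2κd} = 1 − e^{−4.280} = 0.9862.

P = 0.986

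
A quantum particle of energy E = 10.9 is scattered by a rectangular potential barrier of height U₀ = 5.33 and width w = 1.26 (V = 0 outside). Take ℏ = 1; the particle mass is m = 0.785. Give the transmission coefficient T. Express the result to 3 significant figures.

T = 0.966

Above the barrier the interior wavenumber is k₂ = √(2m(E − U₀))/ℏ = 2.957, giving phase k₂w = 3.726.
Matching at both interfaces gives T⁻¹ = 1 + U₀² sin²(k₂w) / [4E(E − U₀)] = 1.036, hence T = 0.966.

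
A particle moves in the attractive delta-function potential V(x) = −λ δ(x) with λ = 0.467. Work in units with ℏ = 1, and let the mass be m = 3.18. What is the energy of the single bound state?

The bound state is ψ(x) = √κ e^{−κ|x|}. The derivative jump ψ'(0⁺) − ψ'(0⁻) = −(2mλ/ℏ²)ψ(0) fixes κ = mλ/ℏ² = 1.485.
Then E = −ℏ²κ²/(2m) = −mλ²/(2ℏ²) = -0.3468.

E = -0.347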